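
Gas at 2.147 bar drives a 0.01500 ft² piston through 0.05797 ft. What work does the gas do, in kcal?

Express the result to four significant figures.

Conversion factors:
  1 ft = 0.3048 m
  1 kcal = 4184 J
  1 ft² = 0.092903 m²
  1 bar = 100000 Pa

0.001264 kcal

2.147 bar → 214700 Pa
0.01500 ft² → 0.00139354 m²
F = P × A = 214700 × 0.00139354 = 299.193 N
0.05797 ft → 0.0176693 m
W = F × d = 299.193 × 0.0176693 = 5.28653 J
In kcal: 5.28653 / 4184 = 0.00126351 kcal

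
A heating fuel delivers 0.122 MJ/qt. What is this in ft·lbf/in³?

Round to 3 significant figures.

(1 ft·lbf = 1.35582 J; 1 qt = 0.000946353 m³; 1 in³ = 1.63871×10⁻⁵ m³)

1560 ft·lbf/in³

0.122 MJ/qt × 1000000 J/MJ ÷ 0.000946353 m³/qt = 1.28916×10⁸ J/m³
1.28916×10⁸ J/m³ ÷ 1.35582 J/ft·lbf × 1.63871×10⁻⁵ m³/in³ = 1558.14 ft·lbf/in³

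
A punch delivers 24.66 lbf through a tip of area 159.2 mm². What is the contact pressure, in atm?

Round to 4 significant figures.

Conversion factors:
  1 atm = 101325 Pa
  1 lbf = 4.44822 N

6.800 atm

24.66 lbf × 4.44822 → 109.693 N
159.2 mm² × 10⁻⁶ → 1.592×10⁻⁴ m²
P = F / A = 109.693 N / 1.592×10⁻⁴ m² = 689026 Pa
689026 Pa ÷ (101325 Pa/atm) = 6.80016 atm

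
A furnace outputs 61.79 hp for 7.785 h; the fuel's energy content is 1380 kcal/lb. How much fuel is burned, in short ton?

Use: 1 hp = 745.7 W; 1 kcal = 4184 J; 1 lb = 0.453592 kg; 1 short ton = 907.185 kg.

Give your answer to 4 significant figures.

0.1118 short ton

61.79 hp → 46076.8 W
7.785 h → 28026 s
E = P × t = 46076.8 × 28026 = 1.29135×10⁹ J
1380 kcal/lb → 1.27293×10⁷ J/kg
m = E / e_s = 1.29135×10⁹ / 1.27293×10⁷ = 101.447 kg
In short ton: 101.447 / 907.185 = 0.111826 short ton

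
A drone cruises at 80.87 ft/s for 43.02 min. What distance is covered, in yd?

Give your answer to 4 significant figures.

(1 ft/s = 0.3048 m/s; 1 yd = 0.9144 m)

6.958×10⁴ yd

80.87 ft/s × 0.3048 = 24.6492 m/s
43.02 min × 60 = 2581.2 s
d = v × t = 24.6492 m/s × 2581.2 s = 63624.5 m
63624.5 m ÷ (0.9144 m/yd) = 69580.6 yd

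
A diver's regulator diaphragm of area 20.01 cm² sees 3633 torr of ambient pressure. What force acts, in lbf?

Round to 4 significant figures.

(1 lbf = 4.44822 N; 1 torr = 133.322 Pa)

217.9 lbf

3633 torr × 133.322 → 484359 Pa
20.01 cm² × 0.0001 → 0.002001 m²
F = P × A = 484359 Pa × 0.002001 m² = 969.202 N
969.202 N ÷ (4.44822 N/lbf) = 217.885 lbf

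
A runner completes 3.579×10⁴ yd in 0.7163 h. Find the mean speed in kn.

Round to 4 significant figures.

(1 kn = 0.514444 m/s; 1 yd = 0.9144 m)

3.579×10⁴ yd × 0.9144 = 32726.4 m
0.7163 h × 3600 = 2578.68 s
v = d / t = 32726.4 m / 2578.68 s = 12.6911 m/s
12.6911 m/s ÷ (0.514444 m/s/kn) = 24.6695 kn

24.67 kn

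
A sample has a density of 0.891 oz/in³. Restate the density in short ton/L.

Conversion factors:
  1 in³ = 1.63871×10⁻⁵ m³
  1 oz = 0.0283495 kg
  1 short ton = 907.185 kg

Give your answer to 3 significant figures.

0.891 oz/in³ × 0.0283495 kg/oz ÷ 1.63871×10⁻⁵ m³/in³ = 1541.42 kg/m³
1541.42 kg/m³ ÷ 907.185 kg/short ton × 0.001 m³/L = 0.00169912 short ton/L

0.00170 short ton/L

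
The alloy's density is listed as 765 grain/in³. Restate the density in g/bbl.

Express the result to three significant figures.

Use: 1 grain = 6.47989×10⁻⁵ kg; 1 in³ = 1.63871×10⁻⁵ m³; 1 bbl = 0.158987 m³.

4.81×10⁵ g/bbl

765 grain/in³ × 6.47989×10⁻⁵ kg/grain ÷ 1.63871×10⁻⁵ m³/in³ = 3025.01 kg/m³
3025.01 kg/m³ ÷ 0.001 kg/g × 0.158987 m³/bbl = 480937 g/bbl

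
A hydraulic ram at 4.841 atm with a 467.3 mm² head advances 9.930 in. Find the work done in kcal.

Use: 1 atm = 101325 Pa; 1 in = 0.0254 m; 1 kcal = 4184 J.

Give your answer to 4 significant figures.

4.841 atm → 490514 Pa
467.3 mm² → 4.673×10⁻⁴ m²
F = P × A = 490514 × 4.673×10⁻⁴ = 229.217 N
9.930 in → 0.252222 m
W = F × d = 229.217 × 0.252222 = 57.8136 J
In kcal: 57.8136 / 4184 = 0.0138178 kcal

0.01382 kcal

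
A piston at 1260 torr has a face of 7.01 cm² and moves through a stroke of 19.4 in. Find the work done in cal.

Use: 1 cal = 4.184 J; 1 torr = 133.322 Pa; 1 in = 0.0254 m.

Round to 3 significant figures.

1260 torr → 167986 Pa
7.01 cm² → 7.01×10⁻⁴ m²
F = P × A = 167986 × 7.01×10⁻⁴ = 117.758 N
19.4 in → 0.49276 m
W = F × d = 117.758 × 0.49276 = 58.0264 J
In cal: 58.0264 / 4.184 = 13.8686 cal

13.9 cal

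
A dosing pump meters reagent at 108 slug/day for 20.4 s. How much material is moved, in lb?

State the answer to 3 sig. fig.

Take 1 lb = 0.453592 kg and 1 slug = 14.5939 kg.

108 slug/day → 0.0182424 kg/s
m = ṁ × t = 0.0182424 × 20.4 = 0.372145 kg
In lb: 0.372145 / 0.453592 = 0.82044 lb

0.820 lb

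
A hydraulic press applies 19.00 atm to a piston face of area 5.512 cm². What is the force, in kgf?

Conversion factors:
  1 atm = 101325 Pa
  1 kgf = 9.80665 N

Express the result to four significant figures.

108.2 kgf

19.00 atm × 101325 → 1.92518×10⁶ Pa
5.512 cm² × 0.0001 → 5.512×10⁻⁴ m²
F = P × A = 1.92518×10⁶ Pa × 5.512×10⁻⁴ m² = 1061.16 N
1061.16 N ÷ (9.80665 N/kgf) = 108.208 kgf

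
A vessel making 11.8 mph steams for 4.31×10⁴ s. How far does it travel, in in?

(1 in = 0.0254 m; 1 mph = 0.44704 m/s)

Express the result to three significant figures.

8.95×10⁶ in

11.8 mph × 0.44704 = 5.27507 m/s
d = v × t = 5.27507 m/s × 43100 s = 227356 m
227356 m ÷ (0.0254 m/in) = 8.95102×10⁶ in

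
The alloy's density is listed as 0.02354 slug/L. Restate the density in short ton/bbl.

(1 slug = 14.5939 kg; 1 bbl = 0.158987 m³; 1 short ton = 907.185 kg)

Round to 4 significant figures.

0.06021 short ton/bbl

0.02354 slug/L × 14.5939 kg/slug ÷ 0.001 m³/L = 343.54 kg/m³
343.54 kg/m³ ÷ 907.185 kg/short ton × 0.158987 m³/bbl = 0.0602065 short ton/bbl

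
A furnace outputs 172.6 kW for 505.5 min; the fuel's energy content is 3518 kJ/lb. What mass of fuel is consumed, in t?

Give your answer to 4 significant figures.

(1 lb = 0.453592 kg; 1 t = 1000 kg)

172.6 kW → 172600 W
505.5 min → 30330 s
E = P × t = 172600 × 30330 = 5.23496×10⁹ J
3518 kJ/lb → 7.75587×10⁶ J/kg
m = E / e_s = 5.23496×10⁹ / 7.75587×10⁶ = 674.967 kg
In t: 674.967 / 1000 = 0.674967 t

0.6750 t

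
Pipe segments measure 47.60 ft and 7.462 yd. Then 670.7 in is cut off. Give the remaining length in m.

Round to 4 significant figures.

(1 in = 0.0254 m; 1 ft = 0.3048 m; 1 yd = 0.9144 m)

47.60 ft × 0.3048 = 14.5085 m
7.462 yd × 0.9144 = 6.82325 m
670.7 in × 0.0254 = 17.0358 m
Result: 14.5085 + 6.82325 − 17.0358 = 4.29595 m

4.296 m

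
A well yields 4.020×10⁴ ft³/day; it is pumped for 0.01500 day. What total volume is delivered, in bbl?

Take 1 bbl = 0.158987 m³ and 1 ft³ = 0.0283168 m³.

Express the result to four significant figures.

107.4 bbl

4.020×10⁴ ft³/day → 0.0131752 m³/s
0.01500 day → 1296 s
V = Q × t = 0.0131752 × 1296 = 17.0751 m³
In bbl: 17.0751 / 0.158987 = 107.399 bbl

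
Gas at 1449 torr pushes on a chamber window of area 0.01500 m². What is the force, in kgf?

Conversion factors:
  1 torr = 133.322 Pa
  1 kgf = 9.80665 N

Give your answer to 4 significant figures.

295.5 kgf

1449 torr × 133.322 = 193184 Pa
F = P × A = 193184 Pa × 0.015 m² = 2897.76 N
2897.76 N ÷ (9.80665 N/kgf) = 295.489 kgf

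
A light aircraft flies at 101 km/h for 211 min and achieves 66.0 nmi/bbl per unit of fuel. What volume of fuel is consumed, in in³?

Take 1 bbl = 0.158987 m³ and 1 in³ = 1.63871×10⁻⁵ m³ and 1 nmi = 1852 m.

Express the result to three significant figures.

2.82×10⁴ in³

101 km/h → 28.0556 m/s
211 min → 12660 s
d = v × t = 28.0556 × 12660 = 355184 m
66.0 nmi/bbl → 768818 m/m³
V = d / (distance per unit fuel) = 355184 / 768818 = 0.461987 m³
In in³: 0.461987 / 1.63871×10⁻⁵ = 28192.1 in³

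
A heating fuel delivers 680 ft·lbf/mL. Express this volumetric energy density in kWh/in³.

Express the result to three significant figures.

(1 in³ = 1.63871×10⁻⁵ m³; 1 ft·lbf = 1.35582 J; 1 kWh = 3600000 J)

680 ft·lbf/mL × 1.35582 J/ft·lbf ÷ 10⁻⁶ m³/mL = 9.21958×10⁸ J/m³
9.21958×10⁸ J/m³ ÷ 3600000 J/kWh × 1.63871×10⁻⁵ m³/in³ = 0.00419673 kWh/in³

0.00420 kWh/in³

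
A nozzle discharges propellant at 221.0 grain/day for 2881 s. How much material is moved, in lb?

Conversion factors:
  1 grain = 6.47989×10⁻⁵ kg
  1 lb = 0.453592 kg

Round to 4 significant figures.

0.001053 lb

221.0 grain/day → 1.65747×10⁻⁷ kg/s
m = ṁ × t = 1.65747×10⁻⁷ × 2881 = 4.77517×10⁻⁴ kg
In lb: 4.77517×10⁻⁴ / 0.453592 = 0.00105275 lb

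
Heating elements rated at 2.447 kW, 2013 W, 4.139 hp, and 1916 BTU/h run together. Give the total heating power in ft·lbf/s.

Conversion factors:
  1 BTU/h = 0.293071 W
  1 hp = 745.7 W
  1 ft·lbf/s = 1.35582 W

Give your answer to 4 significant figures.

5980 ft·lbf/s

2.447 kW × 1000 → 2447 W
2013 W (already W)
4.139 hp × 745.7 → 3086.45 W
1916 BTU/h × 0.293071 → 561.524 W
Combined: 2447 + 2013 + 3086.45 + 561.524 = 8107.97 W
In ft·lbf/s: 8107.97 / 1.35582 = 5980.12 ft·lbf/s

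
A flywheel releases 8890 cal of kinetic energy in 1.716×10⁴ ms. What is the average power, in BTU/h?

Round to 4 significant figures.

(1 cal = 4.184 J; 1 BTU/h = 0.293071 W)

8890 cal × 4.184 = 37195.8 J
1.716×10⁴ ms × 0.001 = 17.16 s
P = E / t = 37195.8 J / 17.16 s = 2167.59 W
2167.59 W ÷ (0.293071 W/BTU/h) = 7396.13 BTU/h

7396 BTU/h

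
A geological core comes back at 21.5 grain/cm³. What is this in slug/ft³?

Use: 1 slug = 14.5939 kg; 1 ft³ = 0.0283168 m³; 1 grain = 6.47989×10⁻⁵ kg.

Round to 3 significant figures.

21.5 grain/cm³ × 6.47989×10⁻⁵ kg/grain ÷ 10⁻⁶ m³/cm³ = 1393.18 kg/m³
1393.18 kg/m³ ÷ 14.5939 kg/slug × 0.0283168 m³/ft³ = 2.70321 slug/ft³

2.70 slug/ft³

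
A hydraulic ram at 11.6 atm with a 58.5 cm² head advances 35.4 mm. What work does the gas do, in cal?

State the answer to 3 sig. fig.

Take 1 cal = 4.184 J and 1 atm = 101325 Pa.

58.2 cal

11.6 atm → 1.17537×10⁶ Pa
58.5 cm² → 0.00585 m²
F = P × A = 1.17537×10⁶ × 0.00585 = 6875.91 N
35.4 mm → 0.0354 m
W = F × d = 6875.91 × 0.0354 = 243.407 J
In cal: 243.407 / 4.184 = 58.1757 cal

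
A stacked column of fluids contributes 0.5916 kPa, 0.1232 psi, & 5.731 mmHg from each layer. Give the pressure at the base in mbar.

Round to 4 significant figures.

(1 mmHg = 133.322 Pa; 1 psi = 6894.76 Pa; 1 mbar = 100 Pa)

0.5916 kPa × 1000 → 591.6 Pa
0.1232 psi × 6894.76 → 849.434 Pa
5.731 mmHg × 133.322 → 764.068 Pa
Combined: 591.6 + 849.434 + 764.068 = 2205.1 Pa
In mbar: 2205.1 / 100 = 22.051 mbar

22.05 mbar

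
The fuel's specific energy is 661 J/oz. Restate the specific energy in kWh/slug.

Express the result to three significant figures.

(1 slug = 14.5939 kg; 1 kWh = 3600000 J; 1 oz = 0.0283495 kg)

661 J/oz ÷ 0.0283495 kg/oz = 23316.1 J/kg
23316.1 J/kg ÷ 3600000 J/kWh × 14.5939 kg/slug = 0.0945202 kWh/slug

0.0945 kWh/slug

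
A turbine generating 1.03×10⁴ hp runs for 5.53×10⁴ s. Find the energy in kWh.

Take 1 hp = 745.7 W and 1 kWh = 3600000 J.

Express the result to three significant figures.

1.18×10⁵ kWh

1.03×10⁴ hp × 745.7 → 7.68071×10⁶ W
E = P × t = 7.68071×10⁶ W × 55300 s = 4.24743×10¹¹ J
4.24743×10¹¹ J ÷ (3600000 J/kWh) = 117984 kWh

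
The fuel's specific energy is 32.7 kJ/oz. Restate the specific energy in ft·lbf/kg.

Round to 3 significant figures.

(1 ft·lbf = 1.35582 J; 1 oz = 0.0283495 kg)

32.7 kJ/oz × 1000 J/kJ ÷ 0.0283495 kg/oz = 1.15346×10⁶ J/kg
1.15346×10⁶ J/kg ÷ 1.35582 J/ft·lbf = 850747 ft·lbf/kg

8.51×10⁵ ft·lbf/kg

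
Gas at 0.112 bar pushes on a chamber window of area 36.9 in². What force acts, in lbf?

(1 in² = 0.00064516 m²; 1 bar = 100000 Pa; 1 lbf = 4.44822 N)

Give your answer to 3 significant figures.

59.9 lbf

0.112 bar × 100000 = 11200 Pa
36.9 in² × 0.00064516 = 0.0238064 m²
F = P × A = 11200 Pa × 0.0238064 m² = 266.632 N
266.632 N ÷ (4.44822 N/lbf) = 59.9413 lbf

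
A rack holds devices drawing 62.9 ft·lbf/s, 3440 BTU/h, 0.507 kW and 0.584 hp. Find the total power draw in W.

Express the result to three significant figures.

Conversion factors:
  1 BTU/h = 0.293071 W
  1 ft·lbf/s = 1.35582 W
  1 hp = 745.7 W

62.9 ft·lbf/s × 1.35582 = 85.2811 W
3440 BTU/h × 0.293071 = 1008.16 W
0.507 kW × 1000 = 507 W
0.584 hp × 745.7 = 435.489 W
Combined: 85.2811 + 1008.16 + 507 + 435.489 = 2035.93 W

2040 W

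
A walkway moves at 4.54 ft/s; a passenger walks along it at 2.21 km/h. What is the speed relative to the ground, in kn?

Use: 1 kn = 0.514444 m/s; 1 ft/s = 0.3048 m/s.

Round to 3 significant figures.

3.88 kn

4.54 ft/s × 0.3048 = 1.38379 m/s
2.21 km/h × (1/3.6) = 0.613889 m/s
Combined: 1.38379 + 0.613889 = 1.99768 m/s
In kn: 1.99768 / 0.514444 = 3.88318 kn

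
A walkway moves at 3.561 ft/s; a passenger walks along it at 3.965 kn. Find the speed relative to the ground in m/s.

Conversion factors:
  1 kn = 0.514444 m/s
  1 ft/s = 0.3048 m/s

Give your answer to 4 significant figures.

3.561 ft/s × 0.3048 → 1.08539 m/s
3.965 kn × 0.514444 → 2.03977 m/s
Sum: 1.08539 + 2.03977 = 3.12516 m/s

3.125 m/s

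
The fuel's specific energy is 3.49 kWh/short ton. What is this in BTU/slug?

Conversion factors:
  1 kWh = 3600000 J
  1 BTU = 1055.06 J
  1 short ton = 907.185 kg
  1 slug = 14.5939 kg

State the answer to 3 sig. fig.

3.49 kWh/short ton × 3600000 J/kWh ÷ 907.185 kg/short ton = 13849.4 J/kg
13849.4 J/kg ÷ 1055.06 J/BTU × 14.5939 kg/slug = 191.569 BTU/slug

192 BTU/slug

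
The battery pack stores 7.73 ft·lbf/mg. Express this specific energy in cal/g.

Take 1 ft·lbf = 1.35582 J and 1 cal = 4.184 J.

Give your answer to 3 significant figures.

2500 cal/g

7.73 ft·lbf/mg × 1.35582 J/ft·lbf ÷ 10⁻⁶ kg/mg = 1.04805×10⁷ J/kg
1.04805×10⁷ J/kg ÷ 4.184 J/cal × 0.001 kg/g = 2504.9 cal/g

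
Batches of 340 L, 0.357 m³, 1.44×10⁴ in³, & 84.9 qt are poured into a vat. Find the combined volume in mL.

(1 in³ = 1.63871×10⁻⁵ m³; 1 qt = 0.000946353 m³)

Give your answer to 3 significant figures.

340 L × 0.001 → 0.34 m³
0.357 m³ (already m³)
1.44×10⁴ in³ × 1.63871×10⁻⁵ → 0.235974 m³
84.9 qt × 0.000946353 → 0.0803454 m³
Sum: 0.34 + 0.357 + 0.235974 + 0.0803454 = 1.01332 m³
In mL: 1.01332 / 10⁻⁶ = 1.01332×10⁶ mL

1.01×10⁶ mL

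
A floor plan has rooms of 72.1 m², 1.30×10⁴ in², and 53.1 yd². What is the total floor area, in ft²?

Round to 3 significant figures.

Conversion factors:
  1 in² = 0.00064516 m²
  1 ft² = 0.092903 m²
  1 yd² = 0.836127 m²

72.1 m² (already m²)
1.30×10⁴ in² × 0.00064516 = 8.38708 m²
53.1 yd² × 0.836127 = 44.3983 m²
Combined: 72.1 + 8.38708 + 44.3983 = 124.885 m²
In ft²: 124.885 / 0.092903 = 1344.25 ft²

1340 ft²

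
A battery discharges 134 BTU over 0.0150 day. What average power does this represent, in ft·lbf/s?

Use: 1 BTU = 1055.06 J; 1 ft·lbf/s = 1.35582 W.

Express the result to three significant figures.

134 BTU × 1055.06 = 141378 J
0.0150 day × 86400 = 1296 s
P = E / t = 141378 J / 1296 s = 109.088 W
109.088 W ÷ (1.35582 W/ft·lbf/s) = 80.4591 ft·lbf/s

80.5 ft·lbf/s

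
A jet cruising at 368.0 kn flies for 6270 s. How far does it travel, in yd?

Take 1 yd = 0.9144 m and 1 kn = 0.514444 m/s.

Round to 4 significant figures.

368.0 kn × 0.514444 → 189.315 m/s
d = v × t = 189.315 m/s × 6270 s = 1.18701×10⁶ m
1.18701×10⁶ m ÷ (0.9144 m/yd) = 1.29813×10⁶ yd

1.298×10⁶ yd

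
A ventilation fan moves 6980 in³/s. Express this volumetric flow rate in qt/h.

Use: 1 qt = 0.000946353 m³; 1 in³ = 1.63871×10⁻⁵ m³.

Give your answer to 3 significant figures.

4.35×10⁵ qt/h

6980 in³/s × 1.63871×10⁻⁵ m³/in³ = 0.114382 m³/s
0.114382 m³/s ÷ 0.000946353 m³/qt × 3600 s/h = 435118 qt/h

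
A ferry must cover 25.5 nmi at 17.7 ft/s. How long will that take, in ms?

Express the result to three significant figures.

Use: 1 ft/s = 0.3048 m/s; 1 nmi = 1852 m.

25.5 nmi × 1852 → 47226 m
17.7 ft/s × 0.3048 → 5.39496 m/s
t = d / v = 47226 m / 5.39496 m/s = 8753.73 s
8753.73 s ÷ (0.001 s/ms) = 8.75373×10⁶ ms

8.75×10⁶ ms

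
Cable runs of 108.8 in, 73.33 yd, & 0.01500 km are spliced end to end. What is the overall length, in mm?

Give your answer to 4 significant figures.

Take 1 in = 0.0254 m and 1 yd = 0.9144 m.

8.482×10⁴ mm

108.8 in × 0.0254 = 2.76352 m
73.33 yd × 0.9144 = 67.053 m
0.01500 km × 1000 = 15 m
Total: 2.76352 + 67.053 + 15 = 84.8165 m
In mm: 84.8165 / 0.001 = 84816.5 mm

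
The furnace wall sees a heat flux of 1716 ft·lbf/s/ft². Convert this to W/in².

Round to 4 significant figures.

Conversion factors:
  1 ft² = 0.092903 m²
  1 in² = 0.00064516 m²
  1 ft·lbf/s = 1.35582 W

16.16 W/in²

1716 ft·lbf/s/ft² × 1.35582 W/ft·lbf/s ÷ 0.092903 m²/ft² = 25043.2 W/m²
25043.2 W/m² × 0.00064516 m²/in² = 16.1569 W/in²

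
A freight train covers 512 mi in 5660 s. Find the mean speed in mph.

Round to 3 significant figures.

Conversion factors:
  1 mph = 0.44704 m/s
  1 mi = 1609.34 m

326 mph

512 mi × 1609.34 = 823982 m
v = d / t = 823982 m / 5660 s = 145.58 m/s
145.58 m/s ÷ (0.44704 m/s/mph) = 325.653 mph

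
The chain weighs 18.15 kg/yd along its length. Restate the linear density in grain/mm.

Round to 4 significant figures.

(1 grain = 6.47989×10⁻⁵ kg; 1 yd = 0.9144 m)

18.15 kg/yd ÷ 0.9144 m/yd = 19.8491 kg/m
19.8491 kg/m ÷ 6.47989×10⁻⁵ kg/grain × 0.001 m/mm = 306.318 grain/mm

306.3 grain/mm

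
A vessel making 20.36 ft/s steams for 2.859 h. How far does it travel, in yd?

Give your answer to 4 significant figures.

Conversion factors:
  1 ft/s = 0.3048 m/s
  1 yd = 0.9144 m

20.36 ft/s × 0.3048 = 6.20573 m/s
2.859 h × 3600 = 10292.4 s
d = v × t = 6.20573 m/s × 10292.4 s = 63871.9 m
63871.9 m ÷ (0.9144 m/yd) = 69851.2 yd

6.985×10⁴ yd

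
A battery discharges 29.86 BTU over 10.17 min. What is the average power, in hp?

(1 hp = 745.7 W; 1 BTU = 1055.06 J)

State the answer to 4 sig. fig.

0.06924 hp

29.86 BTU × 1055.06 → 31504.1 J
10.17 min × 60 → 610.2 s
P = E / t = 31504.1 J / 610.2 s = 51.6291 W
51.6291 W ÷ (745.7 W/hp) = 0.0692358 hp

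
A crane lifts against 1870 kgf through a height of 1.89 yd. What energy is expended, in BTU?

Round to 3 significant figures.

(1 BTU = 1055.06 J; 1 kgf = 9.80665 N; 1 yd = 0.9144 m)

1870 kgf × 9.80665 = 18338.4 N
1.89 yd × 0.9144 = 1.72822 m
W = F × d = 18338.4 N × 1.72822 m = 31692.8 J
31692.8 J ÷ (1055.06 J/BTU) = 30.0389 BTU

30.0 BTU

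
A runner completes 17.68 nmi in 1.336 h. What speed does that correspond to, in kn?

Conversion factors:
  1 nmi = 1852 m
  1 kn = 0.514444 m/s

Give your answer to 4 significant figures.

17.68 nmi × 1852 = 32743.4 m
1.336 h × 3600 = 4809.6 s
v = d / t = 32743.4 m / 4809.6 s = 6.80793 m/s
6.80793 m/s ÷ (0.514444 m/s/kn) = 13.2336 kn

13.23 kn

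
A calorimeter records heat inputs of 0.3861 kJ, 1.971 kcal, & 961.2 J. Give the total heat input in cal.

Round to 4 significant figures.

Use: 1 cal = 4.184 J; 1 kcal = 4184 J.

0.3861 kJ × 1000 = 386.1 J
1.971 kcal × 4184 = 8246.66 J
961.2 J (already J)
Total: 386.1 + 8246.66 + 961.2 = 9593.96 J
In cal: 9593.96 / 4.184 = 2293.01 cal

2293 cal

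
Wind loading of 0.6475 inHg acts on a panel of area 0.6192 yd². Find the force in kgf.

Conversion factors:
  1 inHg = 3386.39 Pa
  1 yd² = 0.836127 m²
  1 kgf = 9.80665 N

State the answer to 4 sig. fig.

0.6475 inHg × 3386.39 = 2192.69 Pa
0.6192 yd² × 0.836127 = 0.51773 m²
F = P × A = 2192.69 Pa × 0.51773 m² = 1135.22 N
1135.22 N ÷ (9.80665 N/kgf) = 115.76 kgf

115.8 kgf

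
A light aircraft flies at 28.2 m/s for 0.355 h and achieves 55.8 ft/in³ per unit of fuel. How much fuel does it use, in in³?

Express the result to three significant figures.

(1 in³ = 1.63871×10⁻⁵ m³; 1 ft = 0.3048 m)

0.355 h → 1278 s
d = v × t = 28.2 × 1278 = 36039.6 m
55.8 ft/in³ → 1.03788×10⁶ m/m³
V = d / (distance per unit fuel) = 36039.6 / 1.03788×10⁶ = 0.0347242 m³
In in³: 0.0347242 / 1.63871×10⁻⁵ = 2119 in³

2120 in³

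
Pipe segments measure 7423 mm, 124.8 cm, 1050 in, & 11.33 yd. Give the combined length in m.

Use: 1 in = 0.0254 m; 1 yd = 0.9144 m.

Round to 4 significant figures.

7423 mm × 0.001 → 7.423 m
124.8 cm × 0.01 → 1.248 m
1050 in × 0.0254 → 26.67 m
11.33 yd × 0.9144 → 10.3602 m
Sum: 7.423 + 1.248 + 26.67 + 10.3602 = 45.7012 m

45.70 m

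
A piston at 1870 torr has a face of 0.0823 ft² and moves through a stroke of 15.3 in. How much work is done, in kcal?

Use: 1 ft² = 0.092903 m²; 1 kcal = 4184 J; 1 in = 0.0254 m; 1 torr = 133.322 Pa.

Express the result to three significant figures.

0.177 kcal

1870 torr → 249312 Pa
0.0823 ft² → 0.00764592 m²
F = P × A = 249312 × 0.00764592 = 1906.22 N
15.3 in → 0.38862 m
W = F × d = 1906.22 × 0.38862 = 740.795 J
In kcal: 740.795 / 4184 = 0.177054 kcal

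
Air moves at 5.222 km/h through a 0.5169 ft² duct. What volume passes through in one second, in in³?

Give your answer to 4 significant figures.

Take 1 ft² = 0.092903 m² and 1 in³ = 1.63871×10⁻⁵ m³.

5.222 km/h × (1/3.6) → 1.45056 m/s
0.5169 ft² × 0.092903 → 0.0480216 m²
V = v × A × t = 1.45056 m/s × 0.0480216 m² × 1 s = 0.0696582 m³
0.0696582 m³ ÷ (1.63871×10⁻⁵ m³/in³) = 4250.79 in³

4251 in³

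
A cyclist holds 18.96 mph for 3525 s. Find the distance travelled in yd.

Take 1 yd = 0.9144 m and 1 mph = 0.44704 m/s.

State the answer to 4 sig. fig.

3.267×10⁴ yd

18.96 mph × 0.44704 = 8.47588 m/s
d = v × t = 8.47588 m/s × 3525 s = 29877.5 m
29877.5 m ÷ (0.9144 m/yd) = 32674.4 yd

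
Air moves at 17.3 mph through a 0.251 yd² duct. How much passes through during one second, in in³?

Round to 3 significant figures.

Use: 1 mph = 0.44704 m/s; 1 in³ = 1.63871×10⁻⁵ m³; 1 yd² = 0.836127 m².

17.3 mph × 0.44704 = 7.73379 m/s
0.251 yd² × 0.836127 = 0.209868 m²
V = v × A × t = 7.73379 m/s × 0.209868 m² × 1 s = 1.62308 m³
1.62308 m³ ÷ (1.63871×10⁻⁵ m³/in³) = 99046.2 in³

9.90×10⁴ in³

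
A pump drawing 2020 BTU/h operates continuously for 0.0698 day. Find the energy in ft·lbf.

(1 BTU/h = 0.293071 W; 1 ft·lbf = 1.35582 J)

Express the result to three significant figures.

2020 BTU/h × 0.293071 = 592.003 W
0.0698 day × 86400 = 6030.72 s
E = P × t = 592.003 W × 6030.72 s = 3.5702×10⁶ J
3.5702×10⁶ J ÷ (1.35582 J/ft·lbf) = 2.63324×10⁶ ft·lbf

2.63×10⁶ ft·lbf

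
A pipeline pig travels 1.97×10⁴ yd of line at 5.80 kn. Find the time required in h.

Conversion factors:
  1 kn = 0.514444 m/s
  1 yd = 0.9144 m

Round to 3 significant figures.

1.68 h

1.97×10⁴ yd × 0.9144 = 18013.7 m
5.80 kn × 0.514444 = 2.98378 m/s
t = d / v = 18013.7 m / 2.98378 m/s = 6037.21 s
6037.21 s ÷ (3600 s/h) = 1.677 h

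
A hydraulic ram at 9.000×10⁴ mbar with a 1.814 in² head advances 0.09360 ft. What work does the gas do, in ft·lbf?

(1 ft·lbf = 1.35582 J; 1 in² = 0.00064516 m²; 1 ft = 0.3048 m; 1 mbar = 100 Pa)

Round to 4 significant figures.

9.000×10⁴ mbar → 9×10⁶ Pa
1.814 in² → 0.00117032 m²
F = P × A = 9×10⁶ × 0.00117032 = 10532.9 N
0.09360 ft → 0.0285293 m
W = F × d = 10532.9 × 0.0285293 = 300.496 J
In ft·lbf: 300.496 / 1.35582 = 221.634 ft·lbf

221.6 ft·lbf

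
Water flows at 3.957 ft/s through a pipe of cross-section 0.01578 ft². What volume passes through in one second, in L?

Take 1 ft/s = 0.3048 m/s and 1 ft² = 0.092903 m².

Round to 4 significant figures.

1.768 L

3.957 ft/s × 0.3048 → 1.20609 m/s
0.01578 ft² × 0.092903 → 0.00146601 m²
V = v × A × t = 1.20609 m/s × 0.00146601 m² × 1 s = 0.00176814 m³
0.00176814 m³ ÷ (0.001 m³/L) = 1.76814 L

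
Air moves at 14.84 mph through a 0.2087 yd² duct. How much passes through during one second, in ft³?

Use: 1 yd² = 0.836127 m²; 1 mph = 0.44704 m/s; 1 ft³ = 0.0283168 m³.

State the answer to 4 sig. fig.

40.88 ft³

14.84 mph × 0.44704 → 6.63407 m/s
0.2087 yd² × 0.836127 → 0.1745 m²
V = v × A × t = 6.63407 m/s × 0.1745 m² × 1 s = 1.15765 m³
1.15765 m³ ÷ (0.0283168 m³/ft³) = 40.8821 ft³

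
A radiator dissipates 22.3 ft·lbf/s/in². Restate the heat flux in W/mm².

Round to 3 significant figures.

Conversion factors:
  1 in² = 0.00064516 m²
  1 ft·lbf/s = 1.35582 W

0.0469 W/mm²

22.3 ft·lbf/s/in² × 1.35582 W/ft·lbf/s ÷ 0.00064516 m²/in² = 46864 W/m²
46864 W/m² × 10⁻⁶ m²/mm² = 0.046864 W/mm²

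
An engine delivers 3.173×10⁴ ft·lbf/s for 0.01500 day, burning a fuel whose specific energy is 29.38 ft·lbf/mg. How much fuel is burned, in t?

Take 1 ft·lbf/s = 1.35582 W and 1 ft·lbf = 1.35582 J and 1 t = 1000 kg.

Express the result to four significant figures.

3.173×10⁴ ft·lbf/s → 43020.2 W
0.01500 day → 1296 s
E = P × t = 43020.2 × 1296 = 5.57542×10⁷ J
29.38 ft·lbf/mg → 3.9834×10⁷ J/kg
m = E / e_s = 5.57542×10⁷ / 3.9834×10⁷ = 1.39966 kg
In t: 1.39966 / 1000 = 0.00139966 t

0.001400 t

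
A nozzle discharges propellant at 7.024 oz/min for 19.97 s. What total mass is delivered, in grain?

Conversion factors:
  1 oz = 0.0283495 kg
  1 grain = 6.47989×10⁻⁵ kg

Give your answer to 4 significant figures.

1023 grain

7.024 oz/min → 0.00331878 kg/s
m = ṁ × t = 0.00331878 × 19.97 = 0.066276 kg
In grain: 0.066276 / 6.47989×10⁻⁵ = 1022.8 grain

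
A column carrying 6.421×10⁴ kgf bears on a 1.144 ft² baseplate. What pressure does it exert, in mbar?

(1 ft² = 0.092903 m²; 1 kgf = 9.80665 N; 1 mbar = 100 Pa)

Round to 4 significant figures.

6.421×10⁴ kgf × 9.80665 → 629685 N
1.144 ft² × 0.092903 → 0.106281 m²
P = F / A = 629685 N / 0.106281 m² = 5.92472×10⁶ Pa
5.92472×10⁶ Pa ÷ (100 Pa/mbar) = 59247.2 mbar

5.925×10⁴ mbar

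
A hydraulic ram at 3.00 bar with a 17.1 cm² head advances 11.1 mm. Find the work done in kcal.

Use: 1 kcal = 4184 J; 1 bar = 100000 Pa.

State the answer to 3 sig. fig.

0.00136 kcal

3.00 bar → 300000 Pa
17.1 cm² → 0.00171 m²
F = P × A = 300000 × 0.00171 = 513 N
11.1 mm → 0.0111 m
W = F × d = 513 × 0.0111 = 5.6943 J
In kcal: 5.6943 / 4184 = 0.00136097 kcal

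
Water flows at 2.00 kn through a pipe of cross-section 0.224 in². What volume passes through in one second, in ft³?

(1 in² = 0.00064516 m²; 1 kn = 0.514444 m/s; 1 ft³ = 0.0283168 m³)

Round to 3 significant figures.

2.00 kn × 0.514444 = 1.02889 m/s
0.224 in² × 0.00064516 = 1.44516×10⁻⁴ m²
V = v × A × t = 1.02889 m/s × 1.44516×10⁻⁴ m² × 1 s = 1.48691×10⁻⁴ m³
1.48691×10⁻⁴ m³ ÷ (0.0283168 m³/ft³) = 0.00525098 ft³

0.00525 ft³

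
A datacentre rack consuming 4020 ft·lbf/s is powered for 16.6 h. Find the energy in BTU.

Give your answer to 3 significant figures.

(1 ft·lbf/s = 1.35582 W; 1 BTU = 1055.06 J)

3.09×10⁵ BTU

4020 ft·lbf/s × 1.35582 → 5450.4 W
16.6 h × 3600 → 59760 s
E = P × t = 5450.4 W × 59760 s = 3.25716×10⁸ J
3.25716×10⁸ J ÷ (1055.06 J/BTU) = 308718 BTU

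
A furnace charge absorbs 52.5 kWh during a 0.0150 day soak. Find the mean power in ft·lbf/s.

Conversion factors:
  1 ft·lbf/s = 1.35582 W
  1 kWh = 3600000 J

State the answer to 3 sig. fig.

1.08×10⁵ ft·lbf/s

52.5 kWh × 3600000 = 1.89×10⁸ J
0.0150 day × 86400 = 1296 s
P = E / t = 1.89×10⁸ J / 1296 s = 145833 W
145833 W ÷ (1.35582 W/ft·lbf/s) = 107561 ft·lbf/s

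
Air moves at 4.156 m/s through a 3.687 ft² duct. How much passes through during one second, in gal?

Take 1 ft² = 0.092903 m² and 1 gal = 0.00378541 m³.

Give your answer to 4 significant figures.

3.687 ft² × 0.092903 → 0.342533 m²
V = v × A × t = 4.156 m/s × 0.342533 m² × 1 s = 1.42357 m³
1.42357 m³ ÷ (0.00378541 m³/gal) = 376.068 gal

376.1 gal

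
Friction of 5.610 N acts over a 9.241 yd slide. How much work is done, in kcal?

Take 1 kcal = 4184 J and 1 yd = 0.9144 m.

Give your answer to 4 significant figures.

9.241 yd × 0.9144 = 8.44997 m
W = F × d = 5.61 N × 8.44997 m = 47.4043 J
47.4043 J ÷ (4184 J/kcal) = 0.0113299 kcal

0.01133 kcal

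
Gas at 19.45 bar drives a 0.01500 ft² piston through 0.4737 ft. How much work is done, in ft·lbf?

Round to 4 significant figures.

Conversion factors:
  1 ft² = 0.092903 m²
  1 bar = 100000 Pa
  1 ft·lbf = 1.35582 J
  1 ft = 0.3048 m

19.45 bar → 1.945×10⁶ Pa
0.01500 ft² → 0.00139354 m²
F = P × A = 1.945×10⁶ × 0.00139354 = 2710.44 N
0.4737 ft → 0.144384 m
W = F × d = 2710.44 × 0.144384 = 391.344 J
In ft·lbf: 391.344 / 1.35582 = 288.64 ft·lbf

288.6 ft·lbf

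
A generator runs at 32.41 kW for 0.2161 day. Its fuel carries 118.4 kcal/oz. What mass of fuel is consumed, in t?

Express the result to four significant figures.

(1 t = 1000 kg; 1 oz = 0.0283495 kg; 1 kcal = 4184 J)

32.41 kW → 32410 W
0.2161 day → 18671 s
E = P × t = 32410 × 18671 = 6.05127×10⁸ J
118.4 kcal/oz → 1.74742×10⁷ J/kg
m = E / e_s = 6.05127×10⁸ / 1.74742×10⁷ = 34.6297 kg
In t: 34.6297 / 1000 = 0.0346297 t

0.03463 t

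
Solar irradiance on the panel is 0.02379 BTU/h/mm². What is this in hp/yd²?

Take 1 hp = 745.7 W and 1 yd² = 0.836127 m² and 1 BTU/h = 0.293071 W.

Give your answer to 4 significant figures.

7.818 hp/yd²

0.02379 BTU/h/mm² × 0.293071 W/BTU/h ÷ 10⁻⁶ m²/mm² = 6972.16 W/m²
6972.16 W/m² ÷ 745.7 W/hp × 0.836127 m²/yd² = 7.81764 hp/yd²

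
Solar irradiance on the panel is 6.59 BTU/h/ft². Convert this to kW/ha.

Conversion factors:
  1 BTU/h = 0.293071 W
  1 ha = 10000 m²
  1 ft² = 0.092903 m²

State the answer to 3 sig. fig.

208 kW/ha

6.59 BTU/h/ft² × 0.293071 W/BTU/h ÷ 0.092903 m²/ft² = 20.7888 W/m²
20.7888 W/m² ÷ 1000 W/kW × 10000 m²/ha = 207.888 kW/ha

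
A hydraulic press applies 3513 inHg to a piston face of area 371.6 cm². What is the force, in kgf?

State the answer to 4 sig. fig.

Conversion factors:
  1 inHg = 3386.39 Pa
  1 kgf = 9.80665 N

3513 inHg × 3386.39 = 1.18964×10⁷ Pa
371.6 cm² × 0.0001 = 0.03716 m²
F = P × A = 1.18964×10⁷ Pa × 0.03716 m² = 442070 N
442070 N ÷ (9.80665 N/kgf) = 45078.6 kgf

4.508×10⁴ kgf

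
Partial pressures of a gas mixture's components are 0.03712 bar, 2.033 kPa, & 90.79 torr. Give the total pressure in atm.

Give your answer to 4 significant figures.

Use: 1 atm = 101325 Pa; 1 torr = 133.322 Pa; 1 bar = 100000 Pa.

0.03712 bar × 100000 = 3712 Pa
2.033 kPa × 1000 = 2033 Pa
90.79 torr × 133.322 = 12104.3 Pa
Combined: 3712 + 2033 + 12104.3 = 17849.3 Pa
In atm: 17849.3 / 101325 = 0.176159 atm

0.1762 atm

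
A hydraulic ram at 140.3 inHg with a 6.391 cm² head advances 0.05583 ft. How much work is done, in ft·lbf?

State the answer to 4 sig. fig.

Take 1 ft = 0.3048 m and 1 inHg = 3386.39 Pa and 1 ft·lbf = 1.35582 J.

3.811 ft·lbf

140.3 inHg → 475111 Pa
6.391 cm² → 6.391×10⁻⁴ m²
F = P × A = 475111 × 6.391×10⁻⁴ = 303.643 N
0.05583 ft → 0.017017 m
W = F × d = 303.643 × 0.017017 = 5.16709 J
In ft·lbf: 5.16709 / 1.35582 = 3.81104 ft·lbf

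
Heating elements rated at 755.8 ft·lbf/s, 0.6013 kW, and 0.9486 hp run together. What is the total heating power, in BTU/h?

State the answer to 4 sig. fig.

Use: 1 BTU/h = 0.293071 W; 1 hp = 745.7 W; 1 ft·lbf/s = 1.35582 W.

7962 BTU/h

755.8 ft·lbf/s × 1.35582 = 1024.73 W
0.6013 kW × 1000 = 601.3 W
0.9486 hp × 745.7 = 707.371 W
Combined: 1024.73 + 601.3 + 707.371 = 2333.4 W
In BTU/h: 2333.4 / 0.293071 = 7961.89 BTU/h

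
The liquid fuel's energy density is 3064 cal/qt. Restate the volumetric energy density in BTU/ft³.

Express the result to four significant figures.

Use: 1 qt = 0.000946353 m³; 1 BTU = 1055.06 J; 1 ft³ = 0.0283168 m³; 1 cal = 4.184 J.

3064 cal/qt × 4.184 J/cal ÷ 0.000946353 m³/qt = 1.35465×10⁷ J/m³
1.35465×10⁷ J/m³ ÷ 1055.06 J/BTU × 0.0283168 m³/ft³ = 363.575 BTU/ft³

363.6 BTU/ft³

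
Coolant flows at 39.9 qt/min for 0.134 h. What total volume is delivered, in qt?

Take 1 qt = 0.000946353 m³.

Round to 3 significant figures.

39.9 qt/min → 6.29325×10⁻⁴ m³/s
0.134 h → 482.4 s
V = Q × t = 6.29325×10⁻⁴ × 482.4 = 0.303586 m³
In qt: 0.303586 / 0.000946353 = 320.796 qt

321 qt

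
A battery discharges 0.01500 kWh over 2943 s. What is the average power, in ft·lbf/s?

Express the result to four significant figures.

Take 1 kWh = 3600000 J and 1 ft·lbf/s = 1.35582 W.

0.01500 kWh × 3600000 → 54000 J
P = E / t = 54000 J / 2943 s = 18.3486 W
18.3486 W ÷ (1.35582 W/ft·lbf/s) = 13.5332 ft·lbf/s

13.53 ft·lbf/s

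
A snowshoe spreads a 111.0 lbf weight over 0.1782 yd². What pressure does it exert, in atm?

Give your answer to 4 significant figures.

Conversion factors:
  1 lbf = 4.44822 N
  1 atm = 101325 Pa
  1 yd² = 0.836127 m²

0.03270 atm

111.0 lbf × 4.44822 → 493.752 N
0.1782 yd² × 0.836127 → 0.148998 m²
P = F / A = 493.752 N / 0.148998 m² = 3313.82 Pa
3313.82 Pa ÷ (101325 Pa/atm) = 0.0327049 atm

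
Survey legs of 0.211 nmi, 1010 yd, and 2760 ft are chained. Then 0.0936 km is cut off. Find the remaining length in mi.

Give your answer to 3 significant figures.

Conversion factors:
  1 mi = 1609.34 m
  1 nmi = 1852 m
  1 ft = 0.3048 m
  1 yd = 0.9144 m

0.211 nmi × 1852 = 390.772 m
1010 yd × 0.9144 = 923.544 m
2760 ft × 0.3048 = 841.248 m
0.0936 km × 1000 = 93.6 m
Net: 390.772 + 923.544 + 841.248 − 93.6 = 2061.96 m
In mi: 2061.96 / 1609.34 = 1.28125 mi

1.28 mi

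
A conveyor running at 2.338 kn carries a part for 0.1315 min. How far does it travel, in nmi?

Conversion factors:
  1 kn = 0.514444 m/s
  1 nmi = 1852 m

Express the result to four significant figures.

0.005124 nmi

2.338 kn × 0.514444 = 1.20277 m/s
0.1315 min × 60 = 7.89 s
d = v × t = 1.20277 m/s × 7.89 s = 9.48986 m
9.48986 m ÷ (1852 m/nmi) = 0.00512411 nmi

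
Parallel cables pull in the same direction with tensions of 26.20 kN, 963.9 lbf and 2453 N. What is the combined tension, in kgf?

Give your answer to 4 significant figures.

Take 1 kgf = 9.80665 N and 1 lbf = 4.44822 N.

3359 kgf

26.20 kN × 1000 = 26200 N
963.9 lbf × 4.44822 = 4287.64 N
2453 N (already N)
Combined: 26200 + 4287.64 + 2453 = 32940.6 N
In kgf: 32940.6 / 9.80665 = 3359.01 kgf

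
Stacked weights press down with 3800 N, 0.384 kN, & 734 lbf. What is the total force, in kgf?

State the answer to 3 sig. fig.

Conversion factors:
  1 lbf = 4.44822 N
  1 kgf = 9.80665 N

760 kgf

3800 N (already N)
0.384 kN × 1000 → 384 N
734 lbf × 4.44822 → 3264.99 N
Total: 3800 + 384 + 3264.99 = 7448.99 N
In kgf: 7448.99 / 9.80665 = 759.586 kgf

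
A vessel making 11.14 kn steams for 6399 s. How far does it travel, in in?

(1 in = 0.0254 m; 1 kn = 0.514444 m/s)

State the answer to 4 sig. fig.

1.444×10⁶ in

11.14 kn × 0.514444 = 5.73091 m/s
d = v × t = 5.73091 m/s × 6399 s = 36672.1 m
36672.1 m ÷ (0.0254 m/in) = 1.44378×10⁶ in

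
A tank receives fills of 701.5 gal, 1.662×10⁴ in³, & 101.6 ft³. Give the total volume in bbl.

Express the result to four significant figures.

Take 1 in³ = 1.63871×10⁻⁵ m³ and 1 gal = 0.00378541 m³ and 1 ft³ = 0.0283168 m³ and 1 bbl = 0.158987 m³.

36.51 bbl

701.5 gal × 0.00378541 = 2.65547 m³
1.662×10⁴ in³ × 1.63871×10⁻⁵ = 0.272354 m³
101.6 ft³ × 0.0283168 = 2.87699 m³
Combined: 2.65547 + 0.272354 + 2.87699 = 5.80481 m³
In bbl: 5.80481 / 0.158987 = 36.5112 bbl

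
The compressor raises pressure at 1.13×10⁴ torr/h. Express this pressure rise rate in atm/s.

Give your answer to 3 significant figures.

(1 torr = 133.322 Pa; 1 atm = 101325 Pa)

1.13×10⁴ torr/h × 133.322 Pa/torr ÷ 3600 s/h = 418.483 Pa/s
418.483 Pa/s ÷ 101325 Pa/atm = 0.00413011 atm/s

0.00413 atm/s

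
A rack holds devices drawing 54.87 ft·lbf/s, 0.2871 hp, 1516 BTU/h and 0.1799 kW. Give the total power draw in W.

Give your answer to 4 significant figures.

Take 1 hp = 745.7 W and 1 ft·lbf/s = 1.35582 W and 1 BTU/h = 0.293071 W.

54.87 ft·lbf/s × 1.35582 → 74.3938 W
0.2871 hp × 745.7 → 214.09 W
1516 BTU/h × 0.293071 → 444.296 W
0.1799 kW × 1000 → 179.9 W
Combined: 74.3938 + 214.09 + 444.296 + 179.9 = 912.68 W

912.7 W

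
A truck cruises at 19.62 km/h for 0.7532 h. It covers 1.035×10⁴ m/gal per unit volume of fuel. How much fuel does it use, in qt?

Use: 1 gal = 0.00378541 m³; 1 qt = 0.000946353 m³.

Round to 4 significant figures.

19.62 km/h → 5.45 m/s
0.7532 h → 2711.52 s
d = v × t = 5.45 × 2711.52 = 14777.8 m
1.035×10⁴ m/gal → 2.73418×10⁶ m/m³
V = d / (distance per unit fuel) = 14777.8 / 2.73418×10⁶ = 0.00540484 m³
In qt: 0.00540484 / 0.000946353 = 5.71123 qt

5.711 qt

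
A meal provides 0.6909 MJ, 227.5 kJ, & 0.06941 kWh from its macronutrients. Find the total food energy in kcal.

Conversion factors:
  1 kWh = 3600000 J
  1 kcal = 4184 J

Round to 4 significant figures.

0.6909 MJ × 1000000 → 690900 J
227.5 kJ × 1000 → 227500 J
0.06941 kWh × 3600000 → 249876 J
Total: 690900 + 227500 + 249876 = 1.16828×10⁶ J
In kcal: 1.16828×10⁶ / 4184 = 279.226 kcal

279.2 kcal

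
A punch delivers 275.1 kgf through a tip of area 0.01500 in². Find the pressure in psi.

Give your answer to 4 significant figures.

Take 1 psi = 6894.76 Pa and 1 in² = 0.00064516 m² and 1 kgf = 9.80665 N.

4.043×10⁴ psi

275.1 kgf × 9.80665 → 2697.81 N
0.01500 in² × 0.00064516 → 9.6774×10⁻⁶ m²
P = F / A = 2697.81 N / 9.6774×10⁻⁶ m² = 2.78774×10⁸ Pa
2.78774×10⁸ Pa ÷ (6894.76 Pa/psi) = 40432.7 psi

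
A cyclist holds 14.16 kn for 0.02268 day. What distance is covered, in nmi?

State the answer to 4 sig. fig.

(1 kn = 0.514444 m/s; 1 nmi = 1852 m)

14.16 kn × 0.514444 → 7.28453 m/s
0.02268 day × 86400 → 1959.55 s
d = v × t = 7.28453 m/s × 1959.55 s = 14274.4 m
14274.4 m ÷ (1852 m/nmi) = 7.70756 nmi

7.708 nmi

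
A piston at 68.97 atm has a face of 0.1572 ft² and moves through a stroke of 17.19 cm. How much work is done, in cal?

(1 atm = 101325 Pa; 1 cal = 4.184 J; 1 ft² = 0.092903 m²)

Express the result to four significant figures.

4193 cal

68.97 atm → 6.98839×10⁶ Pa
0.1572 ft² → 0.0146044 m²
F = P × A = 6.98839×10⁶ × 0.0146044 = 102061 N
17.19 cm → 0.1719 m
W = F × d = 102061 × 0.1719 = 17544.3 J
In cal: 17544.3 / 4.184 = 4193.19 cal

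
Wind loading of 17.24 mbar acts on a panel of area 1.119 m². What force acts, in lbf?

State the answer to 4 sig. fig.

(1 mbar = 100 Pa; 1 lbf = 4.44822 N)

433.7 lbf

17.24 mbar × 100 = 1724 Pa
F = P × A = 1724 Pa × 1.119 m² = 1929.16 N
1929.16 N ÷ (4.44822 N/lbf) = 433.693 lbf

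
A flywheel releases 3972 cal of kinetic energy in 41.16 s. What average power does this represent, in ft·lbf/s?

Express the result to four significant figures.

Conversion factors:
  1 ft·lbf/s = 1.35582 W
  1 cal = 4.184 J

297.8 ft·lbf/s

3972 cal × 4.184 → 16618.8 J
P = E / t = 16618.8 J / 41.16 s = 403.761 W
403.761 W ÷ (1.35582 W/ft·lbf/s) = 297.798 ft·lbf/s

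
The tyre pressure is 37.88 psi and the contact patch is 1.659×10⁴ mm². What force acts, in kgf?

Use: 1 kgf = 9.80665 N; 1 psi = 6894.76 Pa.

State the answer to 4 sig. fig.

37.88 psi × 6894.76 = 261174 Pa
1.659×10⁴ mm² × 10⁻⁶ = 0.01659 m²
F = P × A = 261174 Pa × 0.01659 m² = 4332.88 N
4332.88 N ÷ (9.80665 N/kgf) = 441.831 kgf

441.8 kgf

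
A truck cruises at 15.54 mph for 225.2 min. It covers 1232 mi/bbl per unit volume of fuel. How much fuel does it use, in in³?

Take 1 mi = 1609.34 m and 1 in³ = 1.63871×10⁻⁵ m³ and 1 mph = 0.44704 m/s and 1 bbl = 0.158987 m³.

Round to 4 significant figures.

15.54 mph → 6.947 m/s
225.2 min → 13512 s
d = v × t = 6.947 × 13512 = 93867.9 m
1232 mi/bbl → 1.24709×10⁷ m/m³
V = d / (distance per unit fuel) = 93867.9 / 1.24709×10⁷ = 0.00752695 m³
In in³: 0.00752695 / 1.63871×10⁻⁵ = 459.322 in³

459.3 in³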